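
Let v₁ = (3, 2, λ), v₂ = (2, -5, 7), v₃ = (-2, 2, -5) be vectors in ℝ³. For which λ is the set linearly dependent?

Dependence holds iff the 3×3 matrix [v₁ v₂ v₃] is singular.
The determinant works out to 25 - 6*λ.
Setting this to zero gives λ = 25/6.

λ = 25/6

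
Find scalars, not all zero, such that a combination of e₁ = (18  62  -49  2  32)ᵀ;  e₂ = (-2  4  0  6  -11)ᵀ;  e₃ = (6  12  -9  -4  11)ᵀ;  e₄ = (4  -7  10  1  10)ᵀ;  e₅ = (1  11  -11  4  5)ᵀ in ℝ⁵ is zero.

e₁ - e₂ - 3e₃ - 2e₅ = 0

Row-reduce the matrix with e₁, e₂, e₃, e₄, e₅ as columns; the null space gives the coefficients.
The free variable yields coefficients (1, -1, -3, 0, -2) (any nonzero multiple also works).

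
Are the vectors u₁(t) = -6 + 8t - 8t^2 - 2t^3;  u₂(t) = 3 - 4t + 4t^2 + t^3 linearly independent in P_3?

linearly dependent

Write each element as a coordinate vector in ℝ⁴ using {1, t, …, t^3}.
One vector is a scalar multiple of another, so the set is dependent.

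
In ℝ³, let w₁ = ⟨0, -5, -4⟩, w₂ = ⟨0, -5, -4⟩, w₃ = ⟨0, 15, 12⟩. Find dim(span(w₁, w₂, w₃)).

1

Put the 3×3 matrix [w₁|w₂|w₃] into echelon form.
The echelon form has 1 nonzero row, so the rank is 1.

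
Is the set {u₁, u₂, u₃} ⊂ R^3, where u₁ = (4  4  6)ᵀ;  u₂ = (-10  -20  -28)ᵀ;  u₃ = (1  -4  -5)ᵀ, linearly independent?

The matrix [u₁|u₂|u₃] has determinant 0.
A zero determinant means the columns are linearly dependent.
Indeed 3u₁ + u₂ - 2u₃ = 0.

linearly dependent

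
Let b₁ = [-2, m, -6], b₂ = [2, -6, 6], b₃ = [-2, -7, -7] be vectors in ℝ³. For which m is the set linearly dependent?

m = 6

The set is linearly dependent precisely when det[b₁; b₂; b₃] = 0.
Expanding, det = 2*m - 12.
This vanishes exactly when m = 6.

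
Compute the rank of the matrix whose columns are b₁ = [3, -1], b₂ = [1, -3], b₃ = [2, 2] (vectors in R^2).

rank 2

Put the 2×3 matrix [b₁|b₂|b₃] into echelon form.
There are 2 pivot columns, so rank = 2.
(With 3 elements in a 2-dimensional space the rank is at most 2.)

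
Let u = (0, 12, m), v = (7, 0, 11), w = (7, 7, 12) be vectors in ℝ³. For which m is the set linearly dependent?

m = 12/7

The vectors are dependent exactly when the determinant of the matrix with rows u, v, w vanishes.
The determinant works out to 49*m - 84.
Solving 49*m - 84 = 0 yields m = 12/7.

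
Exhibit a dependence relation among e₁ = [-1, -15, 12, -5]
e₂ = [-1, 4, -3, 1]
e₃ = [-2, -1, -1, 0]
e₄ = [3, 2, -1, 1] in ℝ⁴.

Row-reduce the matrix with e₁, e₂, e₃, e₄ as columns; the null space gives the coefficients.
A generator of the null space is (1, 3, 1, 2).

e₁ + 3e₂ + e₃ + 2e₄ = 0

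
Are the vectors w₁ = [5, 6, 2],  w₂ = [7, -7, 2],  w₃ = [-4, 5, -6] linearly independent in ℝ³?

linearly independent

Row-reduce the matrix whose columns are w₁, w₂, w₃.
The reduction yields 3 nonzero rows, so the rank is 3.
Since rank = 3 (the number of vectors), the set is linearly independent.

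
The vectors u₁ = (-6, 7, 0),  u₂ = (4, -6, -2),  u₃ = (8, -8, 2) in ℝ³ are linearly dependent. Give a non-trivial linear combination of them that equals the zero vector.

2u₁ + u₂ + u₃ = 0

Set up α₁u₁ + … + α₃u₃ = 0 and solve the homogeneous system.
One solution (up to scaling) is (2, 1, 1).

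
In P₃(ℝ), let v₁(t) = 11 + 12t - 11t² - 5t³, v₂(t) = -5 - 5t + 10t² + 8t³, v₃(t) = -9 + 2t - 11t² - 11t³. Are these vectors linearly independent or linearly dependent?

Take coordinates with respect to the standard basis {1, t, …, t³}.
Row-reduce the matrix whose columns are v₁, v₂, v₃.
The reduction yields 3 nonzero rows, so the rank is 3.
Since rank = 3 (the number of vectors), the set is linearly independent.

linearly independent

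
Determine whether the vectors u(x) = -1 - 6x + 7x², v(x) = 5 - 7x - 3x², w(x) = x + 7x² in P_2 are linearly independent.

linearly independent

Take coordinates with respect to the standard basis {1, x, x²}.
Place the vectors as rows of a 3×3 matrix and reduce to echelon form.
The reduction yields 3 nonzero rows, so the rank is 3.
Since rank = 3 (the number of vectors), the set is linearly independent.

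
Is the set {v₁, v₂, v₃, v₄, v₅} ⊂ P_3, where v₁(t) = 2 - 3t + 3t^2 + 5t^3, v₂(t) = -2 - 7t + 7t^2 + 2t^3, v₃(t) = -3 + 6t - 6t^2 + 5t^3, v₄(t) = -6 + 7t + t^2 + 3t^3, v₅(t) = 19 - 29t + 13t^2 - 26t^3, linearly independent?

linearly dependent

Take coordinates with respect to the standard basis {1, t, …, t^3}.
There are 5 vectors in a 4-dimensional space, so they cannot be linearly independent.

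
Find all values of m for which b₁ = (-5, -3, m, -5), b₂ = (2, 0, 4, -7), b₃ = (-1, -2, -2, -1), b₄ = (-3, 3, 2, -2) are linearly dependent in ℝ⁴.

Place the vectors as rows of a 4×4 matrix; dependence ⇔ determinant zero.
The determinant works out to 77*m + 266.
Setting this to zero gives m = -38/11.

m = -38/11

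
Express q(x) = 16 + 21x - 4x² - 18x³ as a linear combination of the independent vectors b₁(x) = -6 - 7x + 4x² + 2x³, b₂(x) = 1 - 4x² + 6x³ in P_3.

q = -3b₁ - 2b₂

Identify each element with its coordinate vector in ℝ⁴ via {1, x, …, x³}.
Since b₁, b₂ are independent, the coefficients expressing q are uniquely determined by a linear system.
The system has the unique solution (a₁, a₂) = (-3, -2).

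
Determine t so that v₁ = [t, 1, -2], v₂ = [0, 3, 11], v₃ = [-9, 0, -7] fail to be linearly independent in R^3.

t = -51/7

The set is linearly dependent precisely when det[v₁; v₂; v₃] = 0.
Cofactor expansion gives det = -21*t - 153.
Setting this to zero gives t = -51/7.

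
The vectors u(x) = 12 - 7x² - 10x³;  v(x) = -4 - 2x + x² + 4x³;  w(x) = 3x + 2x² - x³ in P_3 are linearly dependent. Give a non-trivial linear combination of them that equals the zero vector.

Take coordinates with respect to {1, x, …, x³}.
Row-reduce the matrix with u, v, w as columns; the null space gives the coefficients.
One solution (up to scaling) is (1, 3, 2).

u + 3v + 2w = 0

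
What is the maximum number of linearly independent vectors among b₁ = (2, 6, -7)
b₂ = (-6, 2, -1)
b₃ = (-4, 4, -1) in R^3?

3

Apply Gaussian elimination to the matrix whose rows are b₁, b₂, b₃.
Exactly 3 pivots survive; hence the rank is 3.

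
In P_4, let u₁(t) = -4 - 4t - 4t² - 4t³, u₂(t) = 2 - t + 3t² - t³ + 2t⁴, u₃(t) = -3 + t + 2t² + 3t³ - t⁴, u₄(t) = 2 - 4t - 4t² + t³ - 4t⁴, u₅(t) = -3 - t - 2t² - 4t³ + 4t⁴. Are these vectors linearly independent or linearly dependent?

linearly independent

Write each element as a coordinate vector in ℝ⁵ using {1, t, …, t⁴}.
Row-reduce the matrix whose columns are u₁, u₂, u₃, u₄, u₅.
The reduction yields 5 nonzero rows, so the rank is 5.
Since rank = 5 (the number of vectors), the set is linearly independent.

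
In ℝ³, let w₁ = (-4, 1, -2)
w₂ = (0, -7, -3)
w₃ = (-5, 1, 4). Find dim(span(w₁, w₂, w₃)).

Put the 3×3 matrix [w₁|w₂|w₃] into echelon form.
Exactly 3 pivots survive; hence the rank is 3.

dim = 3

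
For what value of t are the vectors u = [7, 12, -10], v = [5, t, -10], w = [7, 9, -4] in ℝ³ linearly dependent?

The set is linearly dependent precisely when det[u; v; w] = 0.
The determinant works out to 42*t - 420.
This vanishes exactly when t = 10.

t = 10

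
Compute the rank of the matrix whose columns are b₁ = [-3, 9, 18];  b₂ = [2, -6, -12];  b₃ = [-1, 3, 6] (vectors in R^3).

rank 1

Apply Gaussian elimination to the matrix whose rows are b₁, b₂, b₃.
Exactly 1 pivot survives; hence the rank is 1.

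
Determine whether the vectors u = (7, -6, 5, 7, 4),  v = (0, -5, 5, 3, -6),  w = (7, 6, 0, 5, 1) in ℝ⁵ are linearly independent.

linearly independent

Row-reduce the matrix whose columns are u, v, w.
The reduction yields 3 nonzero rows, so the rank is 3.
Since rank = 3 (the number of vectors), the set is linearly independent.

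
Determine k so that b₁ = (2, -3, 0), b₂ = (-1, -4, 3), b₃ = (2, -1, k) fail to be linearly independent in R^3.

k = -12/11

The set is linearly dependent precisely when det[b₁; b₂; b₃] = 0.
The determinant works out to -11*k - 12.
Setting this to zero gives k = -12/11.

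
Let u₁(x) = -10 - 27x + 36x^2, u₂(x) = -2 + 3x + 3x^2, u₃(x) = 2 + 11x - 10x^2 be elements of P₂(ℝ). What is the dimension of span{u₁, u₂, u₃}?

dim = 2

Pass to coordinate vectors with respect to the basis {1, x, x^2}.
Apply Gaussian elimination to the matrix whose rows are u₁, u₂, u₃.
The echelon form has 2 nonzero rows, so the rank is 2.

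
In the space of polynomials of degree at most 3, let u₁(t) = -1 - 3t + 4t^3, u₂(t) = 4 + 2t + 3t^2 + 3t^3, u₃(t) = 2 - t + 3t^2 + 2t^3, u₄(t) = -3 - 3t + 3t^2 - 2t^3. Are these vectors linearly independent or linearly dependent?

linearly independent

Write each element as a coordinate vector in ℝ⁴ using {1, t, …, t^3}.
The matrix [u₁|u₂|u₃|u₄] has determinant 135.
A nonzero determinant means the columns are linearly independent.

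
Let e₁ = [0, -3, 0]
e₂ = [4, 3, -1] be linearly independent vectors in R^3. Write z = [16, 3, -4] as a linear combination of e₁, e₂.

z = 3e₁ + 4e₂

Set up the augmented matrix [e₁ | e₂ | z] and row-reduce.
Row-reducing the augmented matrix gives the unique coefficients (c₁, c₂) = (3, 4).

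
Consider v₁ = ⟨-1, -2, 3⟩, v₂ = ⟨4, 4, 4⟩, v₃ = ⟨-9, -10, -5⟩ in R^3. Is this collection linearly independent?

linearly dependent

Row-reduce the matrix whose columns are v₁, v₂, v₃.
The reduction yields 2 nonzero rows, so the rank is 2.
Since rank 2 < 3, the set is linearly dependent.
Indeed v₁ - 2v₂ - v₃ = 0.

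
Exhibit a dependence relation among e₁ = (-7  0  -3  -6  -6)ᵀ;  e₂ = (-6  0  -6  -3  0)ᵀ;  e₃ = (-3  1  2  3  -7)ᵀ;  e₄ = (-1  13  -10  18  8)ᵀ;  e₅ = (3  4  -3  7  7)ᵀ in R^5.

e₁ + e₃ - e₄ + 3e₅ = 0

Write the vectors as columns of a matrix and find a nonzero vector in its null space.
The free variable yields coefficients (1, 0, 1, -1, 3) (any nonzero multiple also works).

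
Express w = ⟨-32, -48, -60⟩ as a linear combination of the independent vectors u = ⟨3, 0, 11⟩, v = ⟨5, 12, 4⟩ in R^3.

Since u, v are independent, the coefficients expressing w are uniquely determined by a linear system.
The system has the unique solution (c₁, c₂) = (-4, -4).

w = -4u - 4v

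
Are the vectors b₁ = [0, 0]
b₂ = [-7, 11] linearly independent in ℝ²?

linearly dependent

One of the vectors is the zero vector, so the set is linearly dependent.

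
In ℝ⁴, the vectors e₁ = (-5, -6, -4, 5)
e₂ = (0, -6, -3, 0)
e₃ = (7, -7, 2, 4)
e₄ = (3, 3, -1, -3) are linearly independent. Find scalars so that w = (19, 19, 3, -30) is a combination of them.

Solve the system with e₁, e₂, e₃, e₄ as columns and w as the right-hand side.
Back-substitution yields (c₁, …, c₄) = (-4, 3, -1, 2).

w = -4e₁ + 3e₂ - e₃ + 2e₄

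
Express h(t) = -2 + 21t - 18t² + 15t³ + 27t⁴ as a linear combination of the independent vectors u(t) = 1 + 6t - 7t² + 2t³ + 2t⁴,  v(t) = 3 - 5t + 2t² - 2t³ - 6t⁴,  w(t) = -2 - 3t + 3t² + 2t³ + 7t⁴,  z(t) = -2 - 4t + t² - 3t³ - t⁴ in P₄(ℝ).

h = 3u - v + 2w - z

Take coordinate vectors relative to {1, t, …, t⁴}.
Solve the system with u, v, w, z as columns and h as the right-hand side.
Back-substitution yields (a₁, …, a₄) = (3, -1, 2, -1).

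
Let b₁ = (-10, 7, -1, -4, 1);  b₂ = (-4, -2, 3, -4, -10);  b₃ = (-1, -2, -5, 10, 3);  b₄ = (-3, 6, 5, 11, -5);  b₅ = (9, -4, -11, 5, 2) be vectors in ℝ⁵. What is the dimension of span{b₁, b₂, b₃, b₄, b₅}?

dim = 5

Put the 5×5 matrix [b₁|b₂|b₃|b₄|b₅] into echelon form.
The echelon form has 5 nonzero rows, so the rank is 5.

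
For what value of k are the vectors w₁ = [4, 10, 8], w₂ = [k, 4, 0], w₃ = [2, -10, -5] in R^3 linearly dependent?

Place the vectors as rows of a 3×3 matrix; dependence ⇔ determinant zero.
The determinant works out to -30*k - 144.
This vanishes exactly when k = -24/5.

k = -24/5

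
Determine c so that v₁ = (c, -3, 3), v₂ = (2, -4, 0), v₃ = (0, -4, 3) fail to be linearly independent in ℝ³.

c = -1/2

Dependence holds iff the 3×3 matrix [v₁ v₂ v₃] is singular.
Cofactor expansion gives det = -12*c - 6.
This vanishes exactly when c = -1/2.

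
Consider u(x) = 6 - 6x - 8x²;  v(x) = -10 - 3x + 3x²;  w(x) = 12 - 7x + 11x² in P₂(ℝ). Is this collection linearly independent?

linearly independent

Take coordinates with respect to the standard basis {1, x, x²}.
Place the vectors as rows of a 3×3 matrix and reduce to echelon form.
The reduction yields 3 nonzero rows, so the rank is 3.
Since rank = 3 (the number of vectors), the set is linearly independent.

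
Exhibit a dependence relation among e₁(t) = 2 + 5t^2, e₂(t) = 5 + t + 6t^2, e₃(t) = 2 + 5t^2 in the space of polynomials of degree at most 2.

Write each element as a vector in ℝ³ using {1, t, t^2}.
Row-reduce the matrix with e₁, e₂, e₃ as columns; the null space gives the coefficients.
The free variable yields coefficients (1, 0, -1) (any nonzero multiple also works).

e₁ - e₃ = 0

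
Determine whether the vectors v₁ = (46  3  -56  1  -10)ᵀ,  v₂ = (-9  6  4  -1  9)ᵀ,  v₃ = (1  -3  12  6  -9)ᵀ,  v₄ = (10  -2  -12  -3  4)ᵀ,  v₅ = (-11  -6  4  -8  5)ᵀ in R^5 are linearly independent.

Place the vectors as rows of a 5×5 matrix and reduce to echelon form.
The reduction yields 4 nonzero rows, so the rank is 4.
Since rank 4 < 5, the set is linearly dependent.
Indeed v₁ + 3v₂ + 3v₃ + 2v₅ = 0.

linearly dependent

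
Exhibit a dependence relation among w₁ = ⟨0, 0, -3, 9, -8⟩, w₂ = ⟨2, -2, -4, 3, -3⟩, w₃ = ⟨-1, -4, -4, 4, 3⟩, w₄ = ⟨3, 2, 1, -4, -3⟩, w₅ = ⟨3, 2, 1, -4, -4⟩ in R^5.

w₁ - 3w₂ + 3w₃ + 2w₄ + w₅ = 0

Row-reduce the matrix with w₁, w₂, w₃, w₄, w₅ as columns; the null space gives the coefficients.
A generator of the null space is (1, -3, 3, 2, 1).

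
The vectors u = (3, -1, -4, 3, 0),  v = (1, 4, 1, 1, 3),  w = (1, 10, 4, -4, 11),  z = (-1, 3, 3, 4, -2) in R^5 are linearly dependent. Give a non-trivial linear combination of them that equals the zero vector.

u - 3v + w + z = 0

Row-reduce the matrix with u, v, w, z as columns; the null space gives the coefficients.
A generator of the null space is (1, -3, 1, 1).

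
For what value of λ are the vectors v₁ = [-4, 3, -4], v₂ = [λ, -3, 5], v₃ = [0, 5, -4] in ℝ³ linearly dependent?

λ = 13/2

Dependence holds iff the 3×3 matrix [v₁ v₂ v₃] is singular.
The determinant works out to 52 - 8*λ.
Setting this to zero gives λ = 13/2.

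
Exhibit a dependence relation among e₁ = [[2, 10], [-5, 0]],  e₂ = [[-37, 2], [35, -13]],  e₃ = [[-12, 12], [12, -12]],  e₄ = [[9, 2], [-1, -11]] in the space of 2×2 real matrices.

2e₁ + e₂ - 2e₃ + e₄ = 0

Take coordinates with respect to {E₁₁, E₁₂, E₂₁, E₂₂}.
Write the vectors as columns of a matrix and find a nonzero vector in its null space.
One solution (up to scaling) is (2, 1, -2, 1).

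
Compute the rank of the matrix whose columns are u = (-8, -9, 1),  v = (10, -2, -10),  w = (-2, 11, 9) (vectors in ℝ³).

Row-reduce the 3×3 matrix with these as rows.
Exactly 2 pivots survive; hence the rank is 2.

2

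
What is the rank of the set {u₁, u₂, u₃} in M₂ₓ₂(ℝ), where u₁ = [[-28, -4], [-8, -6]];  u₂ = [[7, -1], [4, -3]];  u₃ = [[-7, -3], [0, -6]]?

rank 2

Pass to coordinate vectors with respect to the basis {E₁₁, E₁₂, E₂₁, E₂₂}.
Row-reduce the 3×4 matrix with these as rows.
Reduction leaves 2 leading entries, giving rank 2.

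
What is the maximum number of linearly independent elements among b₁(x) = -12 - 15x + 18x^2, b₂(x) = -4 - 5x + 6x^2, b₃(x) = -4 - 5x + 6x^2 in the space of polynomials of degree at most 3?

1

Pass to coordinate vectors with respect to the basis {1, x, …, x^3}.
Put the 4×3 matrix [b₁|b₂|b₃] into echelon form.
There is 1 pivot column, so rank = 1.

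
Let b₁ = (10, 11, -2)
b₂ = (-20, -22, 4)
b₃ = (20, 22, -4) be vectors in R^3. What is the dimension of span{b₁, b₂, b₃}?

1

Apply Gaussian elimination to the matrix whose rows are b₁, b₂, b₃.
The echelon form has 1 nonzero row, so the rank is 1.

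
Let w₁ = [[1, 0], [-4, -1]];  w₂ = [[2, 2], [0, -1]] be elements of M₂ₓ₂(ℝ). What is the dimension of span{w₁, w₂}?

Represent each element by its coordinate vector in ℝ⁴.
Put the 4×2 matrix [w₁|w₂] into echelon form.
There are 2 pivot columns, so rank = 2.

dim = 2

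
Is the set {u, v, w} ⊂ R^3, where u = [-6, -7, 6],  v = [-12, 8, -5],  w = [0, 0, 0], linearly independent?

linearly dependent

One of the vectors is the zero vector, so the set is linearly dependent.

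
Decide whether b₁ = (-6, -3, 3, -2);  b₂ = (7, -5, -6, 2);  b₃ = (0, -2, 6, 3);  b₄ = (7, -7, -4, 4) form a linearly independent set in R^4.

linearly independent

Place the vectors as rows of a 4×4 matrix and reduce to echelon form.
The reduction yields 4 nonzero rows, so the rank is 4.
Since rank = 4 (the number of vectors), the set is linearly independent.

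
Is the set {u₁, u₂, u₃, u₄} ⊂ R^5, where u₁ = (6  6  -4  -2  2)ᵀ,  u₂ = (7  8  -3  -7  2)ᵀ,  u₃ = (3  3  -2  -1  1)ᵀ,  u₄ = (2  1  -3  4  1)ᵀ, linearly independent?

linearly dependent

Place the vectors as rows of a 4×5 matrix and reduce to echelon form.
The reduction yields 2 nonzero rows, so the rank is 2.
Since rank 2 < 4, the set is linearly dependent.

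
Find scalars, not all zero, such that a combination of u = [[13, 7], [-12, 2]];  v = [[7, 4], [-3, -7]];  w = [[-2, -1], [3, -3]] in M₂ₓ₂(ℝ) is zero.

Pass to coordinate vectors relative to the basis {E₁₁, E₁₂, E₂₁, E₂₂}.
Row-reduce the matrix with u, v, w as columns; the null space gives the coefficients.
One solution (up to scaling) is (1, -1, 3).

u - v + 3w = 0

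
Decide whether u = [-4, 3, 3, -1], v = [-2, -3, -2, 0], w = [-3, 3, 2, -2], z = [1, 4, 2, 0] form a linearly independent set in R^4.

The matrix [u|v|w|z] has determinant -24.
A nonzero determinant means the columns are linearly independent.

linearly independent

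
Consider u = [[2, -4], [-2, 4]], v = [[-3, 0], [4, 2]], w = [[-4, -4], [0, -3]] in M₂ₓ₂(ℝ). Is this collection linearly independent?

Write each element as a coordinate vector in ℝ⁴ using {E₁₁, E₁₂, E₂₁, E₂₂}.
Place the vectors as rows of a 3×4 matrix and reduce to echelon form.
The reduction yields 3 nonzero rows, so the rank is 3.
Since rank = 3 (the number of vectors), the set is linearly independent.

linearly independent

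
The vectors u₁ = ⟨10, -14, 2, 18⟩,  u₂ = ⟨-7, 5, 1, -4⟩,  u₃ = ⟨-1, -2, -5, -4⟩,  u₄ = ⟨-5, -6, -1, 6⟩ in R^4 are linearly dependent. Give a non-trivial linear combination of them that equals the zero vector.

u₁ + 2u₂ + u₃ - u₄ = 0

Row-reduce the matrix with u₁, u₂, u₃, u₄ as columns; the null space gives the coefficients.
The free variable yields coefficients (1, 2, 1, -1) (any nonzero multiple also works).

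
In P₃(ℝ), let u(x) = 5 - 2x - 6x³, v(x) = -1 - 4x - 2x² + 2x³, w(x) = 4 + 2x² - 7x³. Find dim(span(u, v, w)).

dim = 3

Use coordinates relative to {1, x, …, x³}.
Row-reduce the 3×4 matrix with these as rows.
Exactly 3 pivots survive; hence the rank is 3.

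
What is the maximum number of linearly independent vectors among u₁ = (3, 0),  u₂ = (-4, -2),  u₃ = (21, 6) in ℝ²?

Put the 2×3 matrix [u₁|u₂|u₃] into echelon form.
There are 2 pivot columns, so rank = 2.
(With 3 elements in a 2-dimensional space the rank is at most 2.)

2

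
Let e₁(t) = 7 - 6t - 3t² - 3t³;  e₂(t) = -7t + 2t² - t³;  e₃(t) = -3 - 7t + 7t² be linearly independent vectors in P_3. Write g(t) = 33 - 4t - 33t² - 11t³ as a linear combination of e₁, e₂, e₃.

g = 3e₁ + 2e₂ - 4e₃

Work in coordinates with respect to the standard basis {1, t, …, t³}.
Set up the augmented matrix [e₁ | e₂ | e₃ | g] and row-reduce.
The system has the unique solution (c₁, c₂, c₃) = (3, 2, -4).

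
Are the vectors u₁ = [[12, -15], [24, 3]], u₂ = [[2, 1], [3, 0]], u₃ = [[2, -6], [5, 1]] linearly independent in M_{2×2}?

linearly dependent

Take coordinates with respect to the standard basis {E₁₁, E₁₂, E₂₁, E₂₂}.
Row-reduce the matrix whose columns are u₁, u₂, u₃.
The reduction yields 2 nonzero rows, so the rank is 2.
Since rank 2 < 3, the set is linearly dependent.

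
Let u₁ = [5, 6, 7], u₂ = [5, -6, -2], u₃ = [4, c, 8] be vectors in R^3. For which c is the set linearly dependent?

c = 8

The set is linearly dependent precisely when det[u₁; u₂; u₃] = 0.
Expanding, det = 45*c - 360.
Setting this to zero gives c = 8.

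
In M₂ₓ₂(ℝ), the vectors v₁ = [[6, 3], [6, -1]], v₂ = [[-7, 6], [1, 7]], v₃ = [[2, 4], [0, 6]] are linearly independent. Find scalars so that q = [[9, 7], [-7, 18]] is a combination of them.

Work in coordinates with respect to the standard basis {E₁₁, E₁₂, E₂₁, E₂₂}.
Since v₁, v₂, v₃ are independent, the coefficients expressing q are uniquely determined by a linear system.
The system has the unique solution (a₁, a₂, a₃) = (-1, -1, 4).

q = -v₁ - v₂ + 4v₃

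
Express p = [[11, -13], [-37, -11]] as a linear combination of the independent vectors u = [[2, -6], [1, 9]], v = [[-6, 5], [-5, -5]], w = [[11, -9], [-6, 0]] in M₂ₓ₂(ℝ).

Work in coordinates with respect to the standard basis {E₁₁, E₁₂, E₂₁, E₂₂}.
Write p = c₁u + … + c₃w and equate components.
Row-reducing the augmented matrix gives the unique coefficients (c₁, c₂, c₃) = (1, 4, 3).

p = u + 4v + 3w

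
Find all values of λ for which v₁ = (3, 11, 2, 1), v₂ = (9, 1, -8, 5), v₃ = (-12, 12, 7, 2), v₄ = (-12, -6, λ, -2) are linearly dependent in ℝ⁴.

λ = 17/4

Place the vectors as rows of a 4×4 matrix; dependence ⇔ determinant zero.
Cofactor expansion gives det = 912*λ - 3876.
This vanishes exactly when λ = 17/4.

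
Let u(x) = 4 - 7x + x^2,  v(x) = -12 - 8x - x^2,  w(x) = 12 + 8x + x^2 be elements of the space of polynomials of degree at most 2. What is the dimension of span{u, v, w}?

Represent each element by its coordinate vector in ℝ³.
Row-reduce the 3×3 matrix with these as rows.
The echelon form has 2 nonzero rows, so the rank is 2.

dim = 2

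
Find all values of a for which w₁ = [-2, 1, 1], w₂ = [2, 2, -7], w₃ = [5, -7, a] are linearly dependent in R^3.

a = 13/2

The set is linearly dependent precisely when det[w₁; w₂; w₃] = 0.
Cofactor expansion gives det = 39 - 6*a.
Setting this to zero gives a = 13/2.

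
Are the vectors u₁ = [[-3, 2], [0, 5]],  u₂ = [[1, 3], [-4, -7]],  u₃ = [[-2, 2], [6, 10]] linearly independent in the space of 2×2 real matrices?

Take coordinates with respect to the standard basis {E₁₁, E₁₂, E₂₁, E₂₂}.
Row-reduce the matrix whose columns are u₁, u₂, u₃.
The reduction yields 3 nonzero rows, so the rank is 3.
Since rank = 3 (the number of vectors), the set is linearly independent.

linearly independent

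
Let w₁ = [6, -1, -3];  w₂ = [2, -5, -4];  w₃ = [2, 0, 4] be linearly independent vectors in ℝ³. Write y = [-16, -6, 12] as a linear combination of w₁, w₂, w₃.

Since w₁, w₂, w₃ are independent, the coefficients expressing y are uniquely determined by a linear system.
Back-substitution yields (a₁, a₂, a₃) = (-4, 2, 2).

y = -4w₁ + 2w₂ + 2w₃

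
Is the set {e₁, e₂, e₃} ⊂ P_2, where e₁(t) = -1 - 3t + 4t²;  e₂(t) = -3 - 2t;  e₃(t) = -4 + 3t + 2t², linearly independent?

Take coordinates with respect to the standard basis {1, t, t²}.
The matrix [e₁|e₂|e₃] has determinant -82.
A nonzero determinant means the columns are linearly independent.

linearly independent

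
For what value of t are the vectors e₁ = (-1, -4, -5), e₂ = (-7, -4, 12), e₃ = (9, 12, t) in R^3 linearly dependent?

t = -2

Place the vectors as rows of a 3×3 matrix; dependence ⇔ determinant zero.
The determinant works out to -24*t - 48.
Solving -24*t - 48 = 0 yields t = -2.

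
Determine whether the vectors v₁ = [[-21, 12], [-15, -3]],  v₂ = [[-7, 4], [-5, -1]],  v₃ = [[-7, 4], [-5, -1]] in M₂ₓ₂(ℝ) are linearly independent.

Write each element as a coordinate vector in ℝ⁴ using {E₁₁, E₁₂, E₂₁, E₂₂}.
Place the vectors as rows of a 3×4 matrix and reduce to echelon form.
The reduction yields 1 nonzero row, so the rank is 1.
Since rank 1 < 3, the set is linearly dependent.
Indeed v₁ - 3v₂ = 0.

linearly dependent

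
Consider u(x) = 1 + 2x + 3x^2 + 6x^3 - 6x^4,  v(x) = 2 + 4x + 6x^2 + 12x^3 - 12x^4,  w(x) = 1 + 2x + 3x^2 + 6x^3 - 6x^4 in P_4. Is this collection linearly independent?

Take coordinates with respect to the standard basis {1, x, …, x^4}.
Two of the vectors are equal, giving an immediate dependence.

linearly dependent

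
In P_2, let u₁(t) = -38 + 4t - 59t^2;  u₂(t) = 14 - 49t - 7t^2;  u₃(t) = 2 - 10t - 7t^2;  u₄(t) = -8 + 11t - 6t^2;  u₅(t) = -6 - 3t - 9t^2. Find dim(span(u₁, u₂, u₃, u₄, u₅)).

dim = 3

Pass to coordinate vectors with respect to the basis {1, t, t^2}.
Apply Gaussian elimination to the matrix whose rows are u₁, u₂, u₃, u₄, u₅.
There are 3 pivot columns, so rank = 3.
(With 5 elements in a 3-dimensional space the rank is at most 3.)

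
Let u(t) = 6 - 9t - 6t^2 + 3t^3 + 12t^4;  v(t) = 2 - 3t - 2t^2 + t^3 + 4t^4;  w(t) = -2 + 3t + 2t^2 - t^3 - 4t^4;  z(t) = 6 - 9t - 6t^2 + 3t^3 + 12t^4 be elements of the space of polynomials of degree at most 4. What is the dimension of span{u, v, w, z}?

1

Pass to coordinate vectors with respect to the basis {1, t, …, t^4}.
Apply Gaussian elimination to the matrix whose rows are u, v, w, z.
There is 1 pivot column, so rank = 1.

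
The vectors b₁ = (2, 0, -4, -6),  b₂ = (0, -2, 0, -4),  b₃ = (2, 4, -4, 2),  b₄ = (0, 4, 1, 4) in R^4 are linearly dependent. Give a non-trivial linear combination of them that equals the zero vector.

Row-reduce the matrix with b₁, b₂, b₃, b₄ as columns; the null space gives the coefficients.
A generator of the null space is (1, -2, -1, 0).

b₁ - 2b₂ - b₃ = 0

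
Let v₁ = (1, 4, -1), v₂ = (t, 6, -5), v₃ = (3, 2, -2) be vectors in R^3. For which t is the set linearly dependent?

The set is linearly dependent precisely when det[v₁; v₂; v₃] = 0.
Cofactor expansion gives det = 6*t - 44.
Setting this to zero gives t = 22/3.

t = 22/3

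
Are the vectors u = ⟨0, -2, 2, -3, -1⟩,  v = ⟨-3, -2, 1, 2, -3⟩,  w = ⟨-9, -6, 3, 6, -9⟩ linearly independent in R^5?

linearly dependent

Row-reduce the matrix whose columns are u, v, w.
The reduction yields 2 nonzero rows, so the rank is 2.
Since rank 2 < 3, the set is linearly dependent.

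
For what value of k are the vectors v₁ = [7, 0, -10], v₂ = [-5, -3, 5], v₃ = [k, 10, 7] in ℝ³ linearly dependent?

The set is linearly dependent precisely when det[v₁; v₂; v₃] = 0.
The determinant works out to 3 - 30*k.
Setting this to zero gives k = 1/10.

k = 1/10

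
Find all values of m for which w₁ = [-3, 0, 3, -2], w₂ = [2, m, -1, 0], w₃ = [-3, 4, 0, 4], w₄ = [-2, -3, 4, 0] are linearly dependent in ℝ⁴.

The set is linearly dependent precisely when det[w₁; w₂; w₃; w₄] = 0.
Expanding, det = 48*m + 66.
Solving 48*m + 66 = 0 yields m = -11/8.

m = -11/8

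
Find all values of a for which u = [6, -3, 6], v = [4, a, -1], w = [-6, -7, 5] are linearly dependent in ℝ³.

a = 28/11

The vectors are dependent exactly when the determinant of the matrix with rows u, v, w vanishes.
Expanding, det = 66*a - 168.
This vanishes exactly when a = 28/11.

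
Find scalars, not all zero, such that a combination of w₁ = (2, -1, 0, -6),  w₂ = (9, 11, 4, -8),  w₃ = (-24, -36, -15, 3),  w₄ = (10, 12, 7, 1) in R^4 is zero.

2w₁ - 2w₂ - w₃ - w₄ = 0

Write the vectors as columns of a matrix and find a nonzero vector in its null space.
A generator of the null space is (2, -2, -1, -1).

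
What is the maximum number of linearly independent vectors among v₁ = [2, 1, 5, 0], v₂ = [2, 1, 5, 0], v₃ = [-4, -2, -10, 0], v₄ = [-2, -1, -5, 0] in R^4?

Apply Gaussian elimination to the matrix whose rows are v₁, v₂, v₃, v₄.
Exactly 1 pivot survives; hence the rank is 1.

1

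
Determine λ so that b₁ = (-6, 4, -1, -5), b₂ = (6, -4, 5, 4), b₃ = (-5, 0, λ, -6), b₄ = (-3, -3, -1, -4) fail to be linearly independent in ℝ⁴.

Dependence holds iff the 4×4 matrix [b₁ b₂ b₃ b₄] is singular.
Cofactor expansion gives det = 30*λ - 65.
This vanishes exactly when λ = 13/6.

λ = 13/6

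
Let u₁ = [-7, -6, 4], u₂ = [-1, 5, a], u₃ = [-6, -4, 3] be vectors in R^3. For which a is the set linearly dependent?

a = -13/8

The vectors are dependent exactly when the determinant of the matrix with rows u₁, u₂, u₃ vanishes.
The determinant works out to 8*a + 13.
Setting this to zero gives a = -13/8.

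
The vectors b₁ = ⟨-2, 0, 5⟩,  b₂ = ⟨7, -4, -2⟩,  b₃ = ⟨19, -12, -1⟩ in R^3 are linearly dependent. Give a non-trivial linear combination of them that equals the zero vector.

Set up α₁b₁ + … + α₃b₃ = 0 and solve the homogeneous system.
One solution (up to scaling) is (1, 3, -1).

b₁ + 3b₂ - b₃ = 0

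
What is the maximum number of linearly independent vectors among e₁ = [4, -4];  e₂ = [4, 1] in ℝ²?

Row-reduce the 2×2 matrix with these as rows.
The echelon form has 2 nonzero rows, so the rank is 2.

2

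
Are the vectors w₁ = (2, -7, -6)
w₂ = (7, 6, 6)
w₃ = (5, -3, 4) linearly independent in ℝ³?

linearly independent

Place the vectors as rows of a 3×3 matrix and reduce to echelon form.
The reduction yields 3 nonzero rows, so the rank is 3.
Since rank = 3 (the number of vectors), the set is linearly independent.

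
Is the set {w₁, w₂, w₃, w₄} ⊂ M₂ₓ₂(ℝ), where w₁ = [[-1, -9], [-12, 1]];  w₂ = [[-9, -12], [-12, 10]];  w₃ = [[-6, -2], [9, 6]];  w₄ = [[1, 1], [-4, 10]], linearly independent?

linearly independent

Take coordinates with respect to the standard basis {E₁₁, E₁₂, E₂₁, E₂₂}.
Place the vectors as rows of a 4×4 matrix and reduce to echelon form.
The reduction yields 4 nonzero rows, so the rank is 4.
Since rank = 4 (the number of vectors), the set is linearly independent.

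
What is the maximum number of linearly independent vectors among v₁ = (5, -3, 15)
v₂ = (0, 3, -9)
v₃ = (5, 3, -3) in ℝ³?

Row-reduce the 3×3 matrix with these as rows.
The echelon form has 2 nonzero rows, so the rank is 2.

2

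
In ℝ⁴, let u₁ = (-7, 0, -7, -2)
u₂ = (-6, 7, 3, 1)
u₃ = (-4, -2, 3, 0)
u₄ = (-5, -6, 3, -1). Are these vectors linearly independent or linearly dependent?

linearly independent

The matrix [u₁|u₂|u₃|u₄] has determinant 185.
A nonzero determinant means the columns are linearly independent.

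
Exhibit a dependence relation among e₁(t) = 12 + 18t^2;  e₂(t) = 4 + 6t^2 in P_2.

e₁ - 3e₂ = 0

Take coordinates with respect to {1, t, t^2}.
Solve the homogeneous system with e₁, e₂ as columns by row-reducing the coefficient matrix.
The free variable yields coefficients (1, -3) (any nonzero multiple also works).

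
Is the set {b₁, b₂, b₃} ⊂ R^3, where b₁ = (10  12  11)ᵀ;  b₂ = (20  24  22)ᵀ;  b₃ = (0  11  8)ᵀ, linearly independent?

linearly dependent

The matrix [b₁|b₂|b₃] has determinant 0.
A zero determinant means the columns are linearly dependent.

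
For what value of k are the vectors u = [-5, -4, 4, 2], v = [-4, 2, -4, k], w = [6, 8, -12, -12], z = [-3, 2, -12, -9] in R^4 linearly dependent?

The set is linearly dependent precisely when det[u; v; w; z] = 0.
Cofactor expansion gives det = 72*k + 1224.
This vanishes exactly when k = -17.

k = -17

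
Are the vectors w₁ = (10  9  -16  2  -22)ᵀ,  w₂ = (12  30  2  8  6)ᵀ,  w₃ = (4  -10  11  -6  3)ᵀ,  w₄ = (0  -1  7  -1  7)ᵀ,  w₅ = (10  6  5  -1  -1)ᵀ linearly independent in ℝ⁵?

Form the 5×5 matrix with these as columns; its determinant is 0.
A zero determinant means the columns are linearly dependent.

linearly dependent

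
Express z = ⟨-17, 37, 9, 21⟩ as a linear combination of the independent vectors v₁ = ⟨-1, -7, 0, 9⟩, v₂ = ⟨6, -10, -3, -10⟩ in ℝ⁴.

Since v₁, v₂ are independent, the coefficients expressing z are uniquely determined by a linear system.
Row-reducing the augmented matrix gives the unique coefficients (α₁, α₂) = (-1, -3).

z = -v₁ - 3v₂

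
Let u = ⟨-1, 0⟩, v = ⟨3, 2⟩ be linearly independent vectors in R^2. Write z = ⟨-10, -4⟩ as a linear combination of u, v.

Solve the system with u, v as columns and z as the right-hand side.
The system has the unique solution (c₁, c₂) = (4, -2).

z = 4u - 2v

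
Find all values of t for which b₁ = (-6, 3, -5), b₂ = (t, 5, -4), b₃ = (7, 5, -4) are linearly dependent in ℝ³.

The vectors are dependent exactly when the determinant of the matrix with rows b₁, b₂, b₃ vanishes.
The determinant works out to 91 - 13*t.
Setting this to zero gives t = 7.

t = 7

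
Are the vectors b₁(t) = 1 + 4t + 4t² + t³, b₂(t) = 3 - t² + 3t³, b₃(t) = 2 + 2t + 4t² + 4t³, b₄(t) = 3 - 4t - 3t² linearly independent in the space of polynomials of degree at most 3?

linearly independent

Take coordinates with respect to the standard basis {1, t, …, t³}.
Place the vectors as rows of a 4×4 matrix and reduce to echelon form.
The reduction yields 4 nonzero rows, so the rank is 4.
Since rank = 4 (the number of vectors), the set is linearly independent.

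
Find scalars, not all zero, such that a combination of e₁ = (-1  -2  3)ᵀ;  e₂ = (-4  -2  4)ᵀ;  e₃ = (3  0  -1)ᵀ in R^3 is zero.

Set up α₁e₁ + … + α₃e₃ = 0 and solve the homogeneous system.
A generator of the null space is (1, -1, -1).

e₁ - e₂ - e₃ = 0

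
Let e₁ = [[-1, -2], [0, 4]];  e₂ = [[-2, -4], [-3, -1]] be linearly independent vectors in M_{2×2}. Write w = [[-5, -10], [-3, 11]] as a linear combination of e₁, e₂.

w = 3e₁ + e₂

Take coordinate vectors relative to {E₁₁, E₁₂, E₂₁, E₂₂}.
Set up the augmented matrix [e₁ | e₂ | w] and row-reduce.
Back-substitution yields (α₁, α₂) = (3, 1).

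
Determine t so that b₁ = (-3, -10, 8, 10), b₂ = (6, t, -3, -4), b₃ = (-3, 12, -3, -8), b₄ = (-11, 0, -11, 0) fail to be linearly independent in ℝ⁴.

t = 21/11

Place the vectors as rows of a 4×4 matrix; dependence ⇔ determinant zero.
Cofactor expansion gives det = 968*t - 1848.
Setting this to zero gives t = 21/11.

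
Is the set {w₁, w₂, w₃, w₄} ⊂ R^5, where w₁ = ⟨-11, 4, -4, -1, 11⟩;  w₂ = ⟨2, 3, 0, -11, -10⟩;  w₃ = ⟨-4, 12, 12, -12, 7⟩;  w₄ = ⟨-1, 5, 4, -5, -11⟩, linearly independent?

linearly independent

Row-reduce the matrix whose columns are w₁, w₂, w₃, w₄.
The reduction yields 4 nonzero rows, so the rank is 4.
Since rank = 4 (the number of vectors), the set is linearly independent.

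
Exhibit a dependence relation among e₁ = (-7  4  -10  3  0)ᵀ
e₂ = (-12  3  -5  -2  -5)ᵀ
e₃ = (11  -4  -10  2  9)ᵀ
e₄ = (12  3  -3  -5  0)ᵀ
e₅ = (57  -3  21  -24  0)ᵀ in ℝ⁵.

Write the vectors as columns of a matrix and find a nonzero vector in its null space.
The free variable yields coefficients (3, 0, 0, -3, 1) (any nonzero multiple also works).

3e₁ - 3e₄ + e₅ = 0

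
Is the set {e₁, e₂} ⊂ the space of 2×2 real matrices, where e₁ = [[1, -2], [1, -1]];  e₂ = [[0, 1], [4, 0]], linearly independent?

linearly independent

Take coordinates with respect to the standard basis {E₁₁, E₁₂, E₂₁, E₂₂}.
Row-reduce the matrix whose columns are e₁, e₂.
The reduction yields 2 nonzero rows, so the rank is 2.
Since rank = 2 (the number of vectors), the set is linearly independent.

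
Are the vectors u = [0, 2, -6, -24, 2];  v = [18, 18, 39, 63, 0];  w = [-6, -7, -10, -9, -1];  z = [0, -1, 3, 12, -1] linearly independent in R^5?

linearly dependent

One vector is a scalar multiple of another, so the set is dependent.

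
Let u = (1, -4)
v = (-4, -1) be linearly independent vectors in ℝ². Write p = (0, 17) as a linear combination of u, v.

p = -4u - v

Since u, v are independent, the coefficients expressing p are uniquely determined by a linear system.
Row-reducing the augmented matrix gives the unique coefficients (a₁, a₂) = (-4, -1).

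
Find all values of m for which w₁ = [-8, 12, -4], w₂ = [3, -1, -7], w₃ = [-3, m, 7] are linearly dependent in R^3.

m = 1

The set is linearly dependent precisely when det[w₁; w₂; w₃] = 0.
Cofactor expansion gives det = 68 - 68*m.
This vanishes exactly when m = 1.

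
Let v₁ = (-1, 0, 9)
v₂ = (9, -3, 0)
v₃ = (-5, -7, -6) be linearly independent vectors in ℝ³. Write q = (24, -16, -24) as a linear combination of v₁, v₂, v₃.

Since v₁, v₂, v₃ are independent, the coefficients expressing q are uniquely determined by a linear system.
Row-reducing the augmented matrix gives the unique coefficients (α₁, α₂, α₃) = (-2, 3, 1).

q = -2v₁ + 3v₂ + v₃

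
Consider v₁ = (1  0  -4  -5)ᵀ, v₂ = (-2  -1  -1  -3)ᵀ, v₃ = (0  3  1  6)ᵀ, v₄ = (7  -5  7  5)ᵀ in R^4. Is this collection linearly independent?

linearly independent

Form the 4×4 matrix with these as columns; its determinant is 90.
A nonzero determinant means the columns are linearly independent.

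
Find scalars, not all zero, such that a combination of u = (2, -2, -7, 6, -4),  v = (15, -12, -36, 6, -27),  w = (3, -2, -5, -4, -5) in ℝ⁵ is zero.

3u - v + 3w = 0

Write the vectors as columns of a matrix and find a nonzero vector in its null space.
One solution (up to scaling) is (3, -1, 3).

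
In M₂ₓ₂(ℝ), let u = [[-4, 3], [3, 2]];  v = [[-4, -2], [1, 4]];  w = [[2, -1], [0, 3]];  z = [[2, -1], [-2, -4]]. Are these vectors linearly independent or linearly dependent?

linearly independent

Take coordinates with respect to the standard basis {E₁₁, E₁₂, E₂₁, E₂₂}.
Form the 4×4 matrix with these as columns; its determinant is -14.
A nonzero determinant means the columns are linearly independent.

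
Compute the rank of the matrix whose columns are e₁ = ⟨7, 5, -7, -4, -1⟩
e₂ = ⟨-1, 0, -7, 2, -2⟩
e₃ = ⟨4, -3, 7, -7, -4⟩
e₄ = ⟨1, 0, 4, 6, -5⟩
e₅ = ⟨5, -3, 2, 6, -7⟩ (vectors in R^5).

Form the matrix with e₁, e₂, e₃, e₄, e₅ as columns and reduce.
There are 5 pivot columns, so rank = 5.

5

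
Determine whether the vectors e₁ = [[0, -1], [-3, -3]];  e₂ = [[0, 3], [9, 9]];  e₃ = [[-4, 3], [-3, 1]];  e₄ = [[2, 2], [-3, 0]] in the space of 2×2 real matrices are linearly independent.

Write each element as a coordinate vector in ℝ⁴ using {E₁₁, E₁₂, E₂₁, E₂₂}.
One vector is a scalar multiple of another, so the set is dependent.

linearly dependent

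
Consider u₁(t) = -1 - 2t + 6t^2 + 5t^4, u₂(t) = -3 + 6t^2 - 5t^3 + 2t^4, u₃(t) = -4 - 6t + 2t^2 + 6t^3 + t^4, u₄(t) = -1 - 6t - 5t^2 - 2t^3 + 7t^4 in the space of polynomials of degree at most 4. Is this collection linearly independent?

Take coordinates with respect to the standard basis {1, t, …, t^4}.
Row-reduce the matrix whose columns are u₁, u₂, u₃, u₄.
The reduction yields 4 nonzero rows, so the rank is 4.
Since rank = 4 (the number of vectors), the set is linearly independent.

linearly independent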